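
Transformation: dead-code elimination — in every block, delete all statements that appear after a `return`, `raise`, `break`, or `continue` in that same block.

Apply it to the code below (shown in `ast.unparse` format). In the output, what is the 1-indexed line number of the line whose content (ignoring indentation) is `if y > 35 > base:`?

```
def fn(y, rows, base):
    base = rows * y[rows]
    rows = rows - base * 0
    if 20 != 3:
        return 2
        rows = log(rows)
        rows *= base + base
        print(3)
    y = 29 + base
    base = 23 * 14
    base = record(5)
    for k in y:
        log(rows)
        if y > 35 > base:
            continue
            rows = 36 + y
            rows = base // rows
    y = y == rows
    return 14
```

11

Transformed code:
def fn(y, rows, base):
    base = rows * y[rows]
    rows = rows - base * 0
    if 20 != 3:
        return 2
    y = 29 + base
    base = 23 * 14
    base = record(5)
    for k in y:
        log(rows)
        if y > 35 > base:
            continue
    y = y == rows
    return 14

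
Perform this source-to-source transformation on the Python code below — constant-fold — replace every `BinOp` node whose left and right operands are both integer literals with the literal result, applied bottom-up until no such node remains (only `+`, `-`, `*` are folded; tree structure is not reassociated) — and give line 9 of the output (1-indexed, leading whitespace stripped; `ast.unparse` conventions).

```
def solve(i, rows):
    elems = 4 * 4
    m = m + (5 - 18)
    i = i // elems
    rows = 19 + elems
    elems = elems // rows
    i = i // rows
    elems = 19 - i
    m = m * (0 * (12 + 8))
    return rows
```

Transformed code:
def solve(i, rows):
    elems = 16
    m = m + -13
    i = i // elems
    rows = 19 + elems
    elems = elems // rows
    i = i // rows
    elems = 19 - i
    m = m * 0
    return rows

m = m * 0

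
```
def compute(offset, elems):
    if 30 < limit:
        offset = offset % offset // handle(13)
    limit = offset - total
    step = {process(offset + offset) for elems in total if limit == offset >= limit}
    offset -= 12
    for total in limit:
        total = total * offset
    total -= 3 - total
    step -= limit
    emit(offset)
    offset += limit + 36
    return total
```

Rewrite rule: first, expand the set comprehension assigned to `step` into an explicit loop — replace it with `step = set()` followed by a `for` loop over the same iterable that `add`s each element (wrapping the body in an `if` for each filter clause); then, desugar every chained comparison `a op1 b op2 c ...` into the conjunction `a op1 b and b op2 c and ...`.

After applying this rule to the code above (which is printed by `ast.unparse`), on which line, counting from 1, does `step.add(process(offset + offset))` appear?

8

Transformed code:
def compute(offset, elems):
    if 30 < limit:
        offset = offset % offset // handle(13)
    limit = offset - total
    step = set()
    for elems in total:
        if limit == offset and offset >= limit:
            step.add(process(offset + offset))
    offset -= 12
    for total in limit:
        total = total * offset
    total -= 3 - total
    step -= limit
    emit(offset)
    offset += limit + 36
    return total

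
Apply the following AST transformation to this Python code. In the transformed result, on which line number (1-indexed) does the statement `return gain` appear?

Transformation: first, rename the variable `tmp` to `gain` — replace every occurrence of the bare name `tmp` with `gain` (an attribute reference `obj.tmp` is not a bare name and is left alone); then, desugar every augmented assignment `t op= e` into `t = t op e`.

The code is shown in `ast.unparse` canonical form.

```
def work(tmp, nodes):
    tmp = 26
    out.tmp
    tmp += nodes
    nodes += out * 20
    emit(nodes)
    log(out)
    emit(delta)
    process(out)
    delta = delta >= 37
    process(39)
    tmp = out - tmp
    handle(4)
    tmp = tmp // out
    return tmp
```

Transformed code:
def work(gain, nodes):
    gain = 26
    out.tmp
    gain = gain + nodes
    nodes = nodes + out * 20
    emit(nodes)
    log(out)
    emit(delta)
    process(out)
    delta = delta >= 37
    process(39)
    gain = out - gain
    handle(4)
    gain = gain // out
    return gain

15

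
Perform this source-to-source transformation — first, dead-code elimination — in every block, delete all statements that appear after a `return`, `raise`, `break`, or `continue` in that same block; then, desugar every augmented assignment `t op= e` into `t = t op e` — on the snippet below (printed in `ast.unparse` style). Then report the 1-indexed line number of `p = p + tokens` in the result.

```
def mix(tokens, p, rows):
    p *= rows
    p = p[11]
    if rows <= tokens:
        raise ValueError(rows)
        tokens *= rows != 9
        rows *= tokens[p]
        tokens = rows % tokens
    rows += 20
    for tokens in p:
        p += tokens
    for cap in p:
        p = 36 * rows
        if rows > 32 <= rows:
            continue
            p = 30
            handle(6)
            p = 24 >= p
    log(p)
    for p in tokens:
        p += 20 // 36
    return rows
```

Transformed code:
def mix(tokens, p, rows):
    p = p * rows
    p = p[11]
    if rows <= tokens:
        raise ValueError(rows)
    rows = rows + 20
    for tokens in p:
        p = p + tokens
    for cap in p:
        p = 36 * rows
        if rows > 32 <= rows:
            continue
    log(p)
    for p in tokens:
        p = p + 20 // 36
    return rows

8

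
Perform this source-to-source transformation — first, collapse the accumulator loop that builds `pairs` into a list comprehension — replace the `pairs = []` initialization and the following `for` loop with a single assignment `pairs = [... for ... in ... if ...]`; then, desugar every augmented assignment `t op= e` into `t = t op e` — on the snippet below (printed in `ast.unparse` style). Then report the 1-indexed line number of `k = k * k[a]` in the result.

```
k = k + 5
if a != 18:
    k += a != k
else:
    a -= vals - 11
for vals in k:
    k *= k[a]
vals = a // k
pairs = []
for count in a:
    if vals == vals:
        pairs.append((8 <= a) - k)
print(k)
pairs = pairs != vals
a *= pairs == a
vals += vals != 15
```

Transformed code:
k = k + 5
if a != 18:
    k = k + (a != k)
else:
    a = a - (vals - 11)
for vals in k:
    k = k * k[a]
vals = a // k
pairs = [(8 <= a) - k for count in a if vals == vals]
print(k)
pairs = pairs != vals
a = a * (pairs == a)
vals = vals + (vals != 15)

7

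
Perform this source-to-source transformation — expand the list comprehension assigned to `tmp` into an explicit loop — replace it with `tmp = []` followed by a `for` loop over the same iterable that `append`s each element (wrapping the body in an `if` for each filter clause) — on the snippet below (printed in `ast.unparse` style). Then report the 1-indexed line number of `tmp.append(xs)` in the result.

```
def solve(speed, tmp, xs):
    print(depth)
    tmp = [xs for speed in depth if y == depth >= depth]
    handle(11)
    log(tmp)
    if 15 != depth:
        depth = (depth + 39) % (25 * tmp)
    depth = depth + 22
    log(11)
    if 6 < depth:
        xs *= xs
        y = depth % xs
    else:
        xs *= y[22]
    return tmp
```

Transformed code:
def solve(speed, tmp, xs):
    print(depth)
    tmp = []
    for speed in depth:
        if y == depth >= depth:
            tmp.append(xs)
    handle(11)
    log(tmp)
    if 15 != depth:
        depth = (depth + 39) % (25 * tmp)
    depth = depth + 22
    log(11)
    if 6 < depth:
        xs *= xs
        y = depth % xs
    else:
        xs *= y[22]
    return tmp

6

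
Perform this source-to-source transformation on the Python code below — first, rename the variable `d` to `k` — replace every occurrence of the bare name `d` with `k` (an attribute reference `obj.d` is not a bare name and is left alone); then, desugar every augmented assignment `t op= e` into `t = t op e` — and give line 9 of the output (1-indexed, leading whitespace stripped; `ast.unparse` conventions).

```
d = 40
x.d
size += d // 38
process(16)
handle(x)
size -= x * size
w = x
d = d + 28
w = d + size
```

Transformed code:
k = 40
x.d
size = size + k // 38
process(16)
handle(x)
size = size - x * size
w = x
k = k + 28
w = k + size

w = k + size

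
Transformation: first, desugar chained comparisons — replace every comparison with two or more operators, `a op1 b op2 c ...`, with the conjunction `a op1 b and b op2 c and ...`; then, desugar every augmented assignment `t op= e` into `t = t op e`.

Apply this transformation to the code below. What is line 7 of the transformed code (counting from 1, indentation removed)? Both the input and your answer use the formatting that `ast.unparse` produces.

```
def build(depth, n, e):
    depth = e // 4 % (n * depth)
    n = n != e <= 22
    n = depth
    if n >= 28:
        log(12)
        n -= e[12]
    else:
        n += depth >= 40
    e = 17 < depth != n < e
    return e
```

Transformed code:
def build(depth, n, e):
    depth = e // 4 % (n * depth)
    n = n != e and e <= 22
    n = depth
    if n >= 28:
        log(12)
        n = n - e[12]
    else:
        n = n + (depth >= 40)
    e = 17 < depth and depth != n and (n < e)
    return e

n = n - e[12]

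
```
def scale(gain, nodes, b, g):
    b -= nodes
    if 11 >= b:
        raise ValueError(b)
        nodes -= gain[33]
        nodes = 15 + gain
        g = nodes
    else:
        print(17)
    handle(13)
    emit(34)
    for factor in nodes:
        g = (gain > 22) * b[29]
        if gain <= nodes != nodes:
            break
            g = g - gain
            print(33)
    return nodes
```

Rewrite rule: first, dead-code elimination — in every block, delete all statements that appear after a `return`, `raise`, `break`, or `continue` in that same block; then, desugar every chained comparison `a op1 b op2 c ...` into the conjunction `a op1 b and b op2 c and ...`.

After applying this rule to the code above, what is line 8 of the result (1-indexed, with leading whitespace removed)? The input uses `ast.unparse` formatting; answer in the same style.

Transformed code:
def scale(gain, nodes, b, g):
    b -= nodes
    if 11 >= b:
        raise ValueError(b)
    else:
        print(17)
    handle(13)
    emit(34)
    for factor in nodes:
        g = (gain > 22) * b[29]
        if gain <= nodes and nodes != nodes:
            break
    return nodes

emit(34)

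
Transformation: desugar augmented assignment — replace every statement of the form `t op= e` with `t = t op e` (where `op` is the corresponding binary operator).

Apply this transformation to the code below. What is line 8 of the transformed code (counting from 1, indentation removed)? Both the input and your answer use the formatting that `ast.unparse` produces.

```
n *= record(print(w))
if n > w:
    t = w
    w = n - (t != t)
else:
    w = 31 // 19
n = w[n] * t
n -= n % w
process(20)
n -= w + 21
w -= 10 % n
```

n = n - n % w

Transformed code:
n = n * record(print(w))
if n > w:
    t = w
    w = n - (t != t)
else:
    w = 31 // 19
n = w[n] * t
n = n - n % w
process(20)
n = n - (w + 21)
w = w - 10 % n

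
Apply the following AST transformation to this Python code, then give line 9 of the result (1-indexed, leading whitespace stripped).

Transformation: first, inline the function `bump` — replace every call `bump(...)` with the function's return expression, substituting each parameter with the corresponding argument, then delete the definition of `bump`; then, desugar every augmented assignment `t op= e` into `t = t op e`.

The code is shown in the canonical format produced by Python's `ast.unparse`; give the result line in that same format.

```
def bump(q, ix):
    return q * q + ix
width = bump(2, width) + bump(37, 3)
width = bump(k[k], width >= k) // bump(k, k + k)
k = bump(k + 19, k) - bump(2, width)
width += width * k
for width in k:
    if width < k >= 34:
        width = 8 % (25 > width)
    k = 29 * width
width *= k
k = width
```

Transformed code:
width = 2 * 2 + width + (37 * 37 + 3)
width = (k[k] * k[k] + (width >= k)) // (k * k + (k + k))
k = (k + 19) * (k + 19) + k - (2 * 2 + width)
width = width + width * k
for width in k:
    if width < k >= 34:
        width = 8 % (25 > width)
    k = 29 * width
width = width * k
k = width

width = width * k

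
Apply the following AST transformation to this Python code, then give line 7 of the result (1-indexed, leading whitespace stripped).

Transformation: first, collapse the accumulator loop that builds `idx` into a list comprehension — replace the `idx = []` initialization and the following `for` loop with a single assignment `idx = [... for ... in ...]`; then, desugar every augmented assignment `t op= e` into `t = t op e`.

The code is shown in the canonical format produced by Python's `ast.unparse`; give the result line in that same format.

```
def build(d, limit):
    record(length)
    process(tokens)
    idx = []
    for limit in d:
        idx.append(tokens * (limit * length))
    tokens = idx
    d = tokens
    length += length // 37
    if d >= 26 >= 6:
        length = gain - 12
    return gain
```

Transformed code:
def build(d, limit):
    record(length)
    process(tokens)
    idx = [tokens * (limit * length) for limit in d]
    tokens = idx
    d = tokens
    length = length + length // 37
    if d >= 26 >= 6:
        length = gain - 12
    return gain

length = length + length // 37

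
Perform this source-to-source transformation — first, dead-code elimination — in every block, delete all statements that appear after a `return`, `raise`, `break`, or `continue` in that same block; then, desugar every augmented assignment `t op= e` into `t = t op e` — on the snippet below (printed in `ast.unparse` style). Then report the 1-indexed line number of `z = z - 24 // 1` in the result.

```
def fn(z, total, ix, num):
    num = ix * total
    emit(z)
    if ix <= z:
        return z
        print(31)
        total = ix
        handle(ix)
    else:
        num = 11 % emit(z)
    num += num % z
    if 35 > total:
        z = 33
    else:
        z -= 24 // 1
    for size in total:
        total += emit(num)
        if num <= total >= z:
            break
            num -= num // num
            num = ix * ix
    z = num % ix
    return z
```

12

Transformed code:
def fn(z, total, ix, num):
    num = ix * total
    emit(z)
    if ix <= z:
        return z
    else:
        num = 11 % emit(z)
    num = num + num % z
    if 35 > total:
        z = 33
    else:
        z = z - 24 // 1
    for size in total:
        total = total + emit(num)
        if num <= total >= z:
            break
    z = num % ix
    return z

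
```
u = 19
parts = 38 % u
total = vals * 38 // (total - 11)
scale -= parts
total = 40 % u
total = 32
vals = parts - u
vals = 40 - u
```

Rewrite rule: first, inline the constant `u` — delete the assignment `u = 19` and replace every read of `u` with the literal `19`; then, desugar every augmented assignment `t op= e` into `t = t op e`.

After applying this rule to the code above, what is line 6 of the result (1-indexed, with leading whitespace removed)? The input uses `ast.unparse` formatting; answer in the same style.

vals = parts - 19

Transformed code:
parts = 38 % 19
total = vals * 38 // (total - 11)
scale = scale - parts
total = 40 % 19
total = 32
vals = parts - 19
vals = 40 - 19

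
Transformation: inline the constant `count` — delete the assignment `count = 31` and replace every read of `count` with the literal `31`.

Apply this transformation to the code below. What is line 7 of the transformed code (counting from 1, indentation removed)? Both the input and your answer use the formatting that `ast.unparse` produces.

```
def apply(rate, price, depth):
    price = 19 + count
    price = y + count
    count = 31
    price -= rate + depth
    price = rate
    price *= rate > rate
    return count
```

return 31

Transformed code:
def apply(rate, price, depth):
    price = 19 + 31
    price = y + 31
    price -= rate + depth
    price = rate
    price *= rate > rate
    return 31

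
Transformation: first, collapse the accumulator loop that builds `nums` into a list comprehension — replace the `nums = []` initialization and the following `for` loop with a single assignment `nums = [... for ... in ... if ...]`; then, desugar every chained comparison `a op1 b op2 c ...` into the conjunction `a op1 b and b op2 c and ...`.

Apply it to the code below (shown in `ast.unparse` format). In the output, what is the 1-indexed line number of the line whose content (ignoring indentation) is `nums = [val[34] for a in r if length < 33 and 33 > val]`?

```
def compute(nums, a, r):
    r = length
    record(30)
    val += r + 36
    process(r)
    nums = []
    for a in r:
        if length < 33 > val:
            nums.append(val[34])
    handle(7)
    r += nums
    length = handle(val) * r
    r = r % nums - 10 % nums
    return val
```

6

Transformed code:
def compute(nums, a, r):
    r = length
    record(30)
    val += r + 36
    process(r)
    nums = [val[34] for a in r if length < 33 and 33 > val]
    handle(7)
    r += nums
    length = handle(val) * r
    r = r % nums - 10 % nums
    return val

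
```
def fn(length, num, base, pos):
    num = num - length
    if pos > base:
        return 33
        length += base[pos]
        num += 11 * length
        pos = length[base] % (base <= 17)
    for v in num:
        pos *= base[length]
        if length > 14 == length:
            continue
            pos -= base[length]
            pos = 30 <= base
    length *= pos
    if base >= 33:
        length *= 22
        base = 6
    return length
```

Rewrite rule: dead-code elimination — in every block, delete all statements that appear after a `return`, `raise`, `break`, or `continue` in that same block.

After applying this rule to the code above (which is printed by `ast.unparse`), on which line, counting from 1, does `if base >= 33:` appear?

Transformed code:
def fn(length, num, base, pos):
    num = num - length
    if pos > base:
        return 33
    for v in num:
        pos *= base[length]
        if length > 14 == length:
            continue
    length *= pos
    if base >= 33:
        length *= 22
        base = 6
    return length

10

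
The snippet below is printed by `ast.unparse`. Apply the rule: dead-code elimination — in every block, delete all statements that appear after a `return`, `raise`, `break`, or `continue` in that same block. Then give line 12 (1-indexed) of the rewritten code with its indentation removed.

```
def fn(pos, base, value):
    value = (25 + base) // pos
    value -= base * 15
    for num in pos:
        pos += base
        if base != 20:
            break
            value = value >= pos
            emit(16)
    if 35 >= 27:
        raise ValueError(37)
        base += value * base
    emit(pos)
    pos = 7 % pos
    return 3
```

return 3

Transformed code:
def fn(pos, base, value):
    value = (25 + base) // pos
    value -= base * 15
    for num in pos:
        pos += base
        if base != 20:
            break
    if 35 >= 27:
        raise ValueError(37)
    emit(pos)
    pos = 7 % pos
    return 3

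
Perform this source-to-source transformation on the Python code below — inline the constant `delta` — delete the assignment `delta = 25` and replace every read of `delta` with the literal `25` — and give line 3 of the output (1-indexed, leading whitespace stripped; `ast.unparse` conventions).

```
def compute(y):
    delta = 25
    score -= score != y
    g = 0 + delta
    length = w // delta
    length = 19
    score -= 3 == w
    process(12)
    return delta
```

g = 0 + 25

Transformed code:
def compute(y):
    score -= score != y
    g = 0 + 25
    length = w // 25
    length = 19
    score -= 3 == w
    process(12)
    return 25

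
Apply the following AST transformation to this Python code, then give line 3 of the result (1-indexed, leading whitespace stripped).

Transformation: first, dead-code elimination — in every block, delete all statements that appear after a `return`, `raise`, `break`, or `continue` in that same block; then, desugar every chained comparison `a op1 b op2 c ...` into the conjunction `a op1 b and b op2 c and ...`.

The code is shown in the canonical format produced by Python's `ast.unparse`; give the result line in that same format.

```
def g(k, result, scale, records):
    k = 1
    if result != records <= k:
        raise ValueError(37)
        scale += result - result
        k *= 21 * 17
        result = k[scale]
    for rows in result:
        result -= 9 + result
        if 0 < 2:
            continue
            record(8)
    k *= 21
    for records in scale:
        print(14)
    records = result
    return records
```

if result != records and records <= k:

Transformed code:
def g(k, result, scale, records):
    k = 1
    if result != records and records <= k:
        raise ValueError(37)
    for rows in result:
        result -= 9 + result
        if 0 < 2:
            continue
    k *= 21
    for records in scale:
        print(14)
    records = result
    return records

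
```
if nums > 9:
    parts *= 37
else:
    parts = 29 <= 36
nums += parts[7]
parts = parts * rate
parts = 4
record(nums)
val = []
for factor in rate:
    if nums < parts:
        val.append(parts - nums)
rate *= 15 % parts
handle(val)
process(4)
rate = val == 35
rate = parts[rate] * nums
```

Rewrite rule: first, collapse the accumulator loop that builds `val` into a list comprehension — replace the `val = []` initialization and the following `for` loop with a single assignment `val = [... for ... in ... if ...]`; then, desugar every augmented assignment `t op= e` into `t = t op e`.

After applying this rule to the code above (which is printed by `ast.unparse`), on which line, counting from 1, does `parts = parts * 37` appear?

2

Transformed code:
if nums > 9:
    parts = parts * 37
else:
    parts = 29 <= 36
nums = nums + parts[7]
parts = parts * rate
parts = 4
record(nums)
val = [parts - nums for factor in rate if nums < parts]
rate = rate * (15 % parts)
handle(val)
process(4)
rate = val == 35
rate = parts[rate] * nums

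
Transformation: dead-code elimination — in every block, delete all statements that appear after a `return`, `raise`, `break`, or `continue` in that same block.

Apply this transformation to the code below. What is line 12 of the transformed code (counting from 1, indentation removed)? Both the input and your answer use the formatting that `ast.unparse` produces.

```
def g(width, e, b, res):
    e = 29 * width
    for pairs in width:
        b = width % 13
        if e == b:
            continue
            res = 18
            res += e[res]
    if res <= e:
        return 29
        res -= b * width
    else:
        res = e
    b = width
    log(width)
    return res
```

Transformed code:
def g(width, e, b, res):
    e = 29 * width
    for pairs in width:
        b = width % 13
        if e == b:
            continue
    if res <= e:
        return 29
    else:
        res = e
    b = width
    log(width)
    return res

log(width)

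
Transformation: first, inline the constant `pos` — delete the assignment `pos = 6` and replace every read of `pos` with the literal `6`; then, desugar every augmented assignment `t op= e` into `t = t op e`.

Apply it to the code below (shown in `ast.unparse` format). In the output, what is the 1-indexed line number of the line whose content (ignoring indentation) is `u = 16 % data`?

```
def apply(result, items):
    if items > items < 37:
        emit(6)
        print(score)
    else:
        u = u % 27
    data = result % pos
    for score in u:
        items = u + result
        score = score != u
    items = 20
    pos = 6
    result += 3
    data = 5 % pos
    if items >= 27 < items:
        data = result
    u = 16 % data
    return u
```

Transformed code:
def apply(result, items):
    if items > items < 37:
        emit(6)
        print(score)
    else:
        u = u % 27
    data = result % 6
    for score in u:
        items = u + result
        score = score != u
    items = 20
    result = result + 3
    data = 5 % 6
    if items >= 27 < items:
        data = result
    u = 16 % data
    return u

16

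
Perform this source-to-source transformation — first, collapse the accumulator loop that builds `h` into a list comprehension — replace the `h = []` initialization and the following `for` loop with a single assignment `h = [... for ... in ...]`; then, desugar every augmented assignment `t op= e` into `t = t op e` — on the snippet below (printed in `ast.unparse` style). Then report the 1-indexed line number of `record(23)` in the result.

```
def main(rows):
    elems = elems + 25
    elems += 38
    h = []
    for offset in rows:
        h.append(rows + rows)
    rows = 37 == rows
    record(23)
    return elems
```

Transformed code:
def main(rows):
    elems = elems + 25
    elems = elems + 38
    h = [rows + rows for offset in rows]
    rows = 37 == rows
    record(23)
    return elems

6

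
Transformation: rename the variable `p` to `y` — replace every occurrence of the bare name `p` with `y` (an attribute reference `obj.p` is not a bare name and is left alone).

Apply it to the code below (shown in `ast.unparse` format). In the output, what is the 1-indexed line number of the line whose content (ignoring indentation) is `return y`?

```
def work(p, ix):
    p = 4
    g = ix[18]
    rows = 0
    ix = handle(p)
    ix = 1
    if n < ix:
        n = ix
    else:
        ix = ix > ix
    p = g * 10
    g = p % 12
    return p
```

13

Transformed code:
def work(y, ix):
    y = 4
    g = ix[18]
    rows = 0
    ix = handle(y)
    ix = 1
    if n < ix:
        n = ix
    else:
        ix = ix > ix
    y = g * 10
    g = y % 12
    return y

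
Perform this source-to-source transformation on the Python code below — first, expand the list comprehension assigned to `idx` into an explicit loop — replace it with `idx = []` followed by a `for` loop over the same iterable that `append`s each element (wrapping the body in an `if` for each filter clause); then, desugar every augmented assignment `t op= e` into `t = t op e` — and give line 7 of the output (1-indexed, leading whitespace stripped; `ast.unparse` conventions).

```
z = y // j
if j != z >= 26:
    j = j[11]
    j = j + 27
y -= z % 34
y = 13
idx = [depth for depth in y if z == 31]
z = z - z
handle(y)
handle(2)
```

Transformed code:
z = y // j
if j != z >= 26:
    j = j[11]
    j = j + 27
y = y - z % 34
y = 13
idx = []
for depth in y:
    if z == 31:
        idx.append(depth)
z = z - z
handle(y)
handle(2)

idx = []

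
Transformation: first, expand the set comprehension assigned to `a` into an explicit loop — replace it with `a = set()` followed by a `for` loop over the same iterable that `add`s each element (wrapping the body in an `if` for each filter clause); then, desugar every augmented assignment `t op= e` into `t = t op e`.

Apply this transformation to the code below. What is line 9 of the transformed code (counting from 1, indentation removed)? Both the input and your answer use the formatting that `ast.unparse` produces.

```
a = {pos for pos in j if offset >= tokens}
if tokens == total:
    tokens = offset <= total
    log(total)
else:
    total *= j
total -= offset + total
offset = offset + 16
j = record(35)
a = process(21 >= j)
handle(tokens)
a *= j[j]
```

Transformed code:
a = set()
for pos in j:
    if offset >= tokens:
        a.add(pos)
if tokens == total:
    tokens = offset <= total
    log(total)
else:
    total = total * j
total = total - (offset + total)
offset = offset + 16
j = record(35)
a = process(21 >= j)
handle(tokens)
a = a * j[j]

total = total * j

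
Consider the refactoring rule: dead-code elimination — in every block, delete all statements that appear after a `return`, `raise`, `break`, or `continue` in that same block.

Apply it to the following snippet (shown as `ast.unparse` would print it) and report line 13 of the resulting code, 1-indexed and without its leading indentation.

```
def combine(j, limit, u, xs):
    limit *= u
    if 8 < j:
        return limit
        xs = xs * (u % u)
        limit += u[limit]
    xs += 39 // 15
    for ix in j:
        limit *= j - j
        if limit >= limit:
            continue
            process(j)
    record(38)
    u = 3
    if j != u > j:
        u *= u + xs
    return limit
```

u *= u + xs

Transformed code:
def combine(j, limit, u, xs):
    limit *= u
    if 8 < j:
        return limit
    xs += 39 // 15
    for ix in j:
        limit *= j - j
        if limit >= limit:
            continue
    record(38)
    u = 3
    if j != u > j:
        u *= u + xs
    return limit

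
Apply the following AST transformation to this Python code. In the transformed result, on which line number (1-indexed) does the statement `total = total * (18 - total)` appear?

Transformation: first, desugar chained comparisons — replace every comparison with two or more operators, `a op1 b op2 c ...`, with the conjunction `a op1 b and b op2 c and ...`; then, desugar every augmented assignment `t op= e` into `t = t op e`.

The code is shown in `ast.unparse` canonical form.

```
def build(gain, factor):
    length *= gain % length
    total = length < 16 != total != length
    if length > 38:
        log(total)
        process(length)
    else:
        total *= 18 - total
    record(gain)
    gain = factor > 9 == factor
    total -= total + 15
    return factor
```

Transformed code:
def build(gain, factor):
    length = length * (gain % length)
    total = length < 16 and 16 != total and (total != length)
    if length > 38:
        log(total)
        process(length)
    else:
        total = total * (18 - total)
    record(gain)
    gain = factor > 9 and 9 == factor
    total = total - (total + 15)
    return factor

8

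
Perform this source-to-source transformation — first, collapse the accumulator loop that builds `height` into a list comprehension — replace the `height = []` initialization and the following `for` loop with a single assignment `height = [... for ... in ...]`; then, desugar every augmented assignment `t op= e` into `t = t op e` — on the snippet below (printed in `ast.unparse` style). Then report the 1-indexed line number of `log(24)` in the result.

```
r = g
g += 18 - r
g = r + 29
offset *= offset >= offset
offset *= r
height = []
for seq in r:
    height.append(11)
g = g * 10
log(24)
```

Transformed code:
r = g
g = g + (18 - r)
g = r + 29
offset = offset * (offset >= offset)
offset = offset * r
height = [11 for seq in r]
g = g * 10
log(24)

8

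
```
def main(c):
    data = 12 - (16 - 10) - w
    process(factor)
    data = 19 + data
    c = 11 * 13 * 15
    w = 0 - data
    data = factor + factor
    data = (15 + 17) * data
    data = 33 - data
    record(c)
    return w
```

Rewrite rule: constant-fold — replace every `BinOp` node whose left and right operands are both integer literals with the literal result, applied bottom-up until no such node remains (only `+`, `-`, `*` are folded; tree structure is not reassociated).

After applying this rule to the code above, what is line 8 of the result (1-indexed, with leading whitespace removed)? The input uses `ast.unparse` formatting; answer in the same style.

data = 32 * data

Transformed code:
def main(c):
    data = 6 - w
    process(factor)
    data = 19 + data
    c = 2145
    w = 0 - data
    data = factor + factor
    data = 32 * data
    data = 33 - data
    record(c)
    return w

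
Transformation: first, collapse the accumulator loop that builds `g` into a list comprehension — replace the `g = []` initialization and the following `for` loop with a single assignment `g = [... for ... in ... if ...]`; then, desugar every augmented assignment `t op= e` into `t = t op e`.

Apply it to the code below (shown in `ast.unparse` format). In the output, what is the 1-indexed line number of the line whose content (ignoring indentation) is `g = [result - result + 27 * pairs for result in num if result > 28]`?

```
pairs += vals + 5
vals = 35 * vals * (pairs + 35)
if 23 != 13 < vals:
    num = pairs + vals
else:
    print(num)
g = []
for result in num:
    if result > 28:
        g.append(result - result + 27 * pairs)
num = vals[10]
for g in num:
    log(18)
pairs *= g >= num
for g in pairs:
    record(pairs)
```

7

Transformed code:
pairs = pairs + (vals + 5)
vals = 35 * vals * (pairs + 35)
if 23 != 13 < vals:
    num = pairs + vals
else:
    print(num)
g = [result - result + 27 * pairs for result in num if result > 28]
num = vals[10]
for g in num:
    log(18)
pairs = pairs * (g >= num)
for g in pairs:
    record(pairs)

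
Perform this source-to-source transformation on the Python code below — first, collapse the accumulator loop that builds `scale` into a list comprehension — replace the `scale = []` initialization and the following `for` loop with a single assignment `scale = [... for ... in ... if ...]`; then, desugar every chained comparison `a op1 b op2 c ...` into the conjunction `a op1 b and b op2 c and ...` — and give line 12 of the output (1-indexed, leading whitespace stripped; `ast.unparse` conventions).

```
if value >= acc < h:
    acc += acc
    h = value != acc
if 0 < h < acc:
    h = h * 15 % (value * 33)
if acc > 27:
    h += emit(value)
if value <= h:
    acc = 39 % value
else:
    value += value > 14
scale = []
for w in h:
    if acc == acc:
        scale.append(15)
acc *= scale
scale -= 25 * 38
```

Transformed code:
if value >= acc and acc < h:
    acc += acc
    h = value != acc
if 0 < h and h < acc:
    h = h * 15 % (value * 33)
if acc > 27:
    h += emit(value)
if value <= h:
    acc = 39 % value
else:
    value += value > 14
scale = [15 for w in h if acc == acc]
acc *= scale
scale -= 25 * 38

scale = [15 for w in h if acc == acc]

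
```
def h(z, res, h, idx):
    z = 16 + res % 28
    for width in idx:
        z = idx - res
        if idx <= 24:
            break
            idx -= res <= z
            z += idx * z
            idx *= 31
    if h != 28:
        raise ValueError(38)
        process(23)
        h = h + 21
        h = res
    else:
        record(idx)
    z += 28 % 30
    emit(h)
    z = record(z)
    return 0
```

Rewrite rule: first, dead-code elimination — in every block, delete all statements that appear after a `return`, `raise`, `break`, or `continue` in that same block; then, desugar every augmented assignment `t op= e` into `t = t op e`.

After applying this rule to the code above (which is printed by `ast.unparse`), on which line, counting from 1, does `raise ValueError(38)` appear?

Transformed code:
def h(z, res, h, idx):
    z = 16 + res % 28
    for width in idx:
        z = idx - res
        if idx <= 24:
            break
    if h != 28:
        raise ValueError(38)
    else:
        record(idx)
    z = z + 28 % 30
    emit(h)
    z = record(z)
    return 0

8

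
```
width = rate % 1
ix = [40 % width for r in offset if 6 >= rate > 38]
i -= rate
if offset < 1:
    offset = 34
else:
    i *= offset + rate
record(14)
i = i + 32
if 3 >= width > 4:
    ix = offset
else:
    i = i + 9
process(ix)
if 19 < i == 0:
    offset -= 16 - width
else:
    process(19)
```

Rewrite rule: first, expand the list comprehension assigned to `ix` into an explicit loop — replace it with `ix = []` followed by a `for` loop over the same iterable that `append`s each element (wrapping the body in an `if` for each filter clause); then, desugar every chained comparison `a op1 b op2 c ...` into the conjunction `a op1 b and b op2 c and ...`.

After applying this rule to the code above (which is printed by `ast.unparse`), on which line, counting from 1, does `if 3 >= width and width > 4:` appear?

Transformed code:
width = rate % 1
ix = []
for r in offset:
    if 6 >= rate and rate > 38:
        ix.append(40 % width)
i -= rate
if offset < 1:
    offset = 34
else:
    i *= offset + rate
record(14)
i = i + 32
if 3 >= width and width > 4:
    ix = offset
else:
    i = i + 9
process(ix)
if 19 < i and i == 0:
    offset -= 16 - width
else:
    process(19)

13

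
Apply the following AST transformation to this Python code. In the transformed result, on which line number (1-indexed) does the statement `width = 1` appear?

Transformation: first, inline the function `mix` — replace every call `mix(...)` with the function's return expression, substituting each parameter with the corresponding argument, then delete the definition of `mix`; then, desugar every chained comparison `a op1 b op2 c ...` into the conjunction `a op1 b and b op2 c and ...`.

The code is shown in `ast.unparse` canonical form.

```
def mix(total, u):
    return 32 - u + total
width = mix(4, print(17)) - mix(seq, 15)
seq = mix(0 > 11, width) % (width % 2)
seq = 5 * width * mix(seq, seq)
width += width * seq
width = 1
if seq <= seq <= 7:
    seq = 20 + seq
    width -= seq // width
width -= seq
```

5

Transformed code:
width = 32 - print(17) + 4 - (32 - 15 + seq)
seq = (32 - width + (0 > 11)) % (width % 2)
seq = 5 * width * (32 - seq + seq)
width += width * seq
width = 1
if seq <= seq and seq <= 7:
    seq = 20 + seq
    width -= seq // width
width -= seq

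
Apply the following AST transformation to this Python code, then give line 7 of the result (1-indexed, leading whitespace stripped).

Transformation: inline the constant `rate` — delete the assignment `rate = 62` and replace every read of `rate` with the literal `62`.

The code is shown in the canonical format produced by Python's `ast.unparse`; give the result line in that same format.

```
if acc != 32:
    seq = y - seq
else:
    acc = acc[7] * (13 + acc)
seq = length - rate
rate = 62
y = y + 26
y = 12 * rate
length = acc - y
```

Transformed code:
if acc != 32:
    seq = y - seq
else:
    acc = acc[7] * (13 + acc)
seq = length - 62
y = y + 26
y = 12 * 62
length = acc - y

y = 12 * 62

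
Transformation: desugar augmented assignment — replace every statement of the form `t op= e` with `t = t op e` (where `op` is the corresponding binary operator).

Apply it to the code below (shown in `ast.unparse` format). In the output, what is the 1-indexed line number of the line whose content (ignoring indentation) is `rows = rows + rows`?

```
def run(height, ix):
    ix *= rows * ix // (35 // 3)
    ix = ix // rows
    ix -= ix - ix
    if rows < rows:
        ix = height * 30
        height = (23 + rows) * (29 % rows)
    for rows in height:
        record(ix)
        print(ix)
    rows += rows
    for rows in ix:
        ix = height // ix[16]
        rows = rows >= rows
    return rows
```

Transformed code:
def run(height, ix):
    ix = ix * (rows * ix // (35 // 3))
    ix = ix // rows
    ix = ix - (ix - ix)
    if rows < rows:
        ix = height * 30
        height = (23 + rows) * (29 % rows)
    for rows in height:
        record(ix)
        print(ix)
    rows = rows + rows
    for rows in ix:
        ix = height // ix[16]
        rows = rows >= rows
    return rows

11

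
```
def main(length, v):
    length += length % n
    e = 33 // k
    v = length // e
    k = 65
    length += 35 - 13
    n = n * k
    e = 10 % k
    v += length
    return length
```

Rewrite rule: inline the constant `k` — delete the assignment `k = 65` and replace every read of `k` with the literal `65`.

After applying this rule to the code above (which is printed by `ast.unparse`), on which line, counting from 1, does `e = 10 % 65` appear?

Transformed code:
def main(length, v):
    length += length % n
    e = 33 // 65
    v = length // e
    length += 35 - 13
    n = n * 65
    e = 10 % 65
    v += length
    return length

7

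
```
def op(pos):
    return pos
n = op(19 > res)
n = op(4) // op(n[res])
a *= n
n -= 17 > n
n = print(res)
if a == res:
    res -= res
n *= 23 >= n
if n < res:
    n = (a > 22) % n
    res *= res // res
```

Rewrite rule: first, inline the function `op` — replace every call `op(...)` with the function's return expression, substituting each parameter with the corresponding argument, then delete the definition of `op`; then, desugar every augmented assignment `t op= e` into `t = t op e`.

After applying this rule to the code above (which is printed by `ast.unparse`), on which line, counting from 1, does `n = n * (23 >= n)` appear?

Transformed code:
n = 19 > res
n = 4 // n[res]
a = a * n
n = n - (17 > n)
n = print(res)
if a == res:
    res = res - res
n = n * (23 >= n)
if n < res:
    n = (a > 22) % n
    res = res * (res // res)

8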